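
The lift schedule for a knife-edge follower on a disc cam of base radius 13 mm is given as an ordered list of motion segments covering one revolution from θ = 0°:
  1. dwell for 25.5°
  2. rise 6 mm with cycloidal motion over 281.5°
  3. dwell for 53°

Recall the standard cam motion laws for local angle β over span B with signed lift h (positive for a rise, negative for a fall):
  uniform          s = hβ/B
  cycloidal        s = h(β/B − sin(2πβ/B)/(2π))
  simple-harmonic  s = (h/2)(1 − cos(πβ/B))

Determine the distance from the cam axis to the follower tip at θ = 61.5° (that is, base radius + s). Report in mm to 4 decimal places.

seg 1 [0°–25.5°] dwell: s stays 0.0000
seg 2 [25.5°–307°] cycloidal, h=6: θ=61.5° here. β=36, B=281.5. 6·(0.1279 − sin(2π·0.1279)/(2π)) = 0.0799 → s = 0.0799
radial distance = base radius + s = 13 + 0.0799 = 13.0799

13.0799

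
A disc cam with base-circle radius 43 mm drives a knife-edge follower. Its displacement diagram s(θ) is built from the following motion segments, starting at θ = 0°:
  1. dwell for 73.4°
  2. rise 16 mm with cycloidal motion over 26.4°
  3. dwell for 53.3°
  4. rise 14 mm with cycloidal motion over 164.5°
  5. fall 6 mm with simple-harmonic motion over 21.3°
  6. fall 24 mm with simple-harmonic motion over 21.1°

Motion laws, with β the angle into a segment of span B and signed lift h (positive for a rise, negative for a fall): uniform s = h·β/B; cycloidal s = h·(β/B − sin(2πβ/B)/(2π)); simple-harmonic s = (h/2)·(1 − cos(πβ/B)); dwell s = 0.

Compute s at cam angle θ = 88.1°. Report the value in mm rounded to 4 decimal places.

seg 1 [0°–73.4°] dwell: s stays 0.0000
seg 2 [73.4°–99.8°] cycloidal, h=16: θ=88.1° here. β=14.7, B=26.4. 16·(0.5568 − sin(2π·0.5568)/(2π)) = 9.7990 → s = 9.7990

9.7990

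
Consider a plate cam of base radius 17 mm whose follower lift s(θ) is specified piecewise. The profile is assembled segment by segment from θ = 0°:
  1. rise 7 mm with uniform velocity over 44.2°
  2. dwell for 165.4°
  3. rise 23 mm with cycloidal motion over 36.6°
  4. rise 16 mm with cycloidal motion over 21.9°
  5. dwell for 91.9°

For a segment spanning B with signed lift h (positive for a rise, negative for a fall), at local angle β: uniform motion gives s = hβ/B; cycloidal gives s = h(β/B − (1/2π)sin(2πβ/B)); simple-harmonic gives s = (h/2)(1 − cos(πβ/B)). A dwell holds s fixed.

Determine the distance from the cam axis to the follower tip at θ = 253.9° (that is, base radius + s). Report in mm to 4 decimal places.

seg 1 [0°–44.2°] uniform, h=7: full span → s += 7 → s = 7.0000
seg 2 [44.2°–209.6°] dwell: s stays 7.0000
seg 3 [209.6°–246.2°] cycloidal, h=23: full span → s += 23 → s = 30.0000
seg 4 [246.2°–268.1°] cycloidal, h=16: θ=253.9° here. β=7.7, B=21.9. 16·(0.3516 − sin(2π·0.3516)/(2π)) = 3.5806 → s = 33.5806
radial distance = base radius + s = 17 + 33.5806 = 50.5806

50.5806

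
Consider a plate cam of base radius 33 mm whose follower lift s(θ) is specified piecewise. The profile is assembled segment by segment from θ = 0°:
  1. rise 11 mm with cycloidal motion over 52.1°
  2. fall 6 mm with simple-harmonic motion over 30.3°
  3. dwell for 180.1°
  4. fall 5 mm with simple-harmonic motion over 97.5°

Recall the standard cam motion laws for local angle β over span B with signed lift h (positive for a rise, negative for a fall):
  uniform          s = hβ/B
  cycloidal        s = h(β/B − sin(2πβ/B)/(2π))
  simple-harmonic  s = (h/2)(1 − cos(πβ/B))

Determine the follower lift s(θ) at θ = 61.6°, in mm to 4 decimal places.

seg 1 [0°–52.1°] cycloidal, h=11: full span → s += 11 → s = 11.0000
seg 2 [52.1°–82.4°] simple-harmonic, h=-6: θ=61.6° here. β=9.5, B=30.3. -6/2·(1 − cos(π·0.3135)) = -1.3414 → s = 9.6586

9.6586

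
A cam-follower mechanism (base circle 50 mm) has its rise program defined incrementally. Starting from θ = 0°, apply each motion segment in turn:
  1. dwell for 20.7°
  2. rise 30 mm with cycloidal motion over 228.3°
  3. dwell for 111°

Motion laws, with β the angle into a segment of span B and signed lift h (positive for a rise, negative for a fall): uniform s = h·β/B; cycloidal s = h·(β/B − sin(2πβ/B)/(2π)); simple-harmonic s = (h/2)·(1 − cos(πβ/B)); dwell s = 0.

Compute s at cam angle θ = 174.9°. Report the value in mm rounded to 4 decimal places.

seg 1 [0°–20.7°] dwell: s stays 0.0000
seg 2 [20.7°–249°] cycloidal, h=30: θ=174.9° here. β=154.2, B=228.3. 30·(0.6754 − sin(2π·0.6754)/(2π)) = 24.5229 → s = 24.5229

24.5229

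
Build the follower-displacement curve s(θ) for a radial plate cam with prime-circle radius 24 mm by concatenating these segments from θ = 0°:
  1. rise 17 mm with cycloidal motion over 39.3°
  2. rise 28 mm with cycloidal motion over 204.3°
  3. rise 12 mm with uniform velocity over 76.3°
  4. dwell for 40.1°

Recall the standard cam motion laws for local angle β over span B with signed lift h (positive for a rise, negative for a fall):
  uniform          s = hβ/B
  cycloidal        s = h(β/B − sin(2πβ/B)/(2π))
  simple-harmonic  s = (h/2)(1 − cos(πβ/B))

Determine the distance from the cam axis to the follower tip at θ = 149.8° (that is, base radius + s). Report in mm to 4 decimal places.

seg 1 [0°–39.3°] cycloidal, h=17: full span → s += 17 → s = 17.0000
seg 2 [39.3°–243.6°] cycloidal, h=28: θ=149.8° here. β=110.5, B=204.3. 28·(0.5409 − sin(2π·0.5409)/(2π)) = 16.2763 → s = 33.2763
radial distance = base radius + s = 24 + 33.2763 = 57.2763

57.2763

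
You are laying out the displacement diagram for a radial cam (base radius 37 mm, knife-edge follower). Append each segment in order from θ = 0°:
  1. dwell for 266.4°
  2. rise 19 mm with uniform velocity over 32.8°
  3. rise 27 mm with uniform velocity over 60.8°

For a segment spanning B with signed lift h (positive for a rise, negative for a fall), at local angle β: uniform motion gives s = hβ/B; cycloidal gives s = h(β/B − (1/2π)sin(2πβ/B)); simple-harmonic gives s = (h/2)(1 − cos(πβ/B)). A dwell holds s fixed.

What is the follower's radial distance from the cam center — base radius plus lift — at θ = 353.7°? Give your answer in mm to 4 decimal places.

seg 1 [0°–266.4°] dwell: s stays 0.0000
seg 2 [266.4°–299.2°] uniform, h=19: full span → s += 19 → s = 19.0000
seg 3 [299.2°–360°] uniform, h=27: θ=353.7° here. β=54.5, B=60.8. 27·54.5/60.8 = 24.2023 → s = 43.2023
radial distance = base radius + s = 37 + 43.2023 = 80.2023

80.2023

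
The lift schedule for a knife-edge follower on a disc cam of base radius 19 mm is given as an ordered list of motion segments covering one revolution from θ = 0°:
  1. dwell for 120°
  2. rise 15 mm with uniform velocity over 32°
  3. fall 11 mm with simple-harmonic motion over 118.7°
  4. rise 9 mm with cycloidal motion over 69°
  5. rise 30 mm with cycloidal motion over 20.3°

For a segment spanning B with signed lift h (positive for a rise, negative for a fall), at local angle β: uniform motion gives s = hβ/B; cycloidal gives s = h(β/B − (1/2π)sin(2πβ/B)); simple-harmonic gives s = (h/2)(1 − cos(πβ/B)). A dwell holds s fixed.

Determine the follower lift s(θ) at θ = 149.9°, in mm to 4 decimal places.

seg 1 [0°–120°] dwell: s stays 0.0000
seg 2 [120°–152°] uniform, h=15: θ=149.9° here. β=29.9, B=32. 15·29.9/32 = 14.0156 → s = 14.0156

14.0156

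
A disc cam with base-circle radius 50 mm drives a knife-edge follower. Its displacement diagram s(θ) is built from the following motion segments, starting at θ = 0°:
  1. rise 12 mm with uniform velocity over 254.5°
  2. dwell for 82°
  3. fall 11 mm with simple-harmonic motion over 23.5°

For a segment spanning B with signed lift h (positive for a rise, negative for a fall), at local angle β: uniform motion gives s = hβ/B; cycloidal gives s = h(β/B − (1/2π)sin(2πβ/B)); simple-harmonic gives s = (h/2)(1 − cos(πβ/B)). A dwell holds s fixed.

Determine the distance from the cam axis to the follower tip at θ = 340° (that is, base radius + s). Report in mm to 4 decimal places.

seg 1 [0°–254.5°] uniform, h=12: full span → s += 12 → s = 12.0000
seg 2 [254.5°–336.5°] dwell: s stays 12.0000
seg 3 [336.5°–360°] simple-harmonic, h=-11: θ=340° here. β=3.5, B=23.5. -11/2·(1 − cos(π·0.1489)) = -0.5911 → s = 11.4089
radial distance = base radius + s = 50 + 11.4089 = 61.4089

61.4089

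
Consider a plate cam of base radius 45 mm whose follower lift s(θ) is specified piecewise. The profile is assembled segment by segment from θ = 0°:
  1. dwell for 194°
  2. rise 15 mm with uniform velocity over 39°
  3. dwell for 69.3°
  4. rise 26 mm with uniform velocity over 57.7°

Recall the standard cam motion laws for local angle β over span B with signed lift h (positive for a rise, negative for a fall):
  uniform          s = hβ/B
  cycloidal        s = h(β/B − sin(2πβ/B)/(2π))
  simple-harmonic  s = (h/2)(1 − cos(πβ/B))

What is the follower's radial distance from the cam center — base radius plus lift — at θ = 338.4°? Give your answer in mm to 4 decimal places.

seg 1 [0°–194°] dwell: s stays 0.0000
seg 2 [194°–233°] uniform, h=15: full span → s += 15 → s = 15.0000
seg 3 [233°–302.3°] dwell: s stays 15.0000
seg 4 [302.3°–360°] uniform, h=26: θ=338.4° here. β=36.1, B=57.7. 26·36.1/57.7 = 16.2669 → s = 31.2669
radial distance = base radius + s = 45 + 31.2669 = 76.2669

76.2669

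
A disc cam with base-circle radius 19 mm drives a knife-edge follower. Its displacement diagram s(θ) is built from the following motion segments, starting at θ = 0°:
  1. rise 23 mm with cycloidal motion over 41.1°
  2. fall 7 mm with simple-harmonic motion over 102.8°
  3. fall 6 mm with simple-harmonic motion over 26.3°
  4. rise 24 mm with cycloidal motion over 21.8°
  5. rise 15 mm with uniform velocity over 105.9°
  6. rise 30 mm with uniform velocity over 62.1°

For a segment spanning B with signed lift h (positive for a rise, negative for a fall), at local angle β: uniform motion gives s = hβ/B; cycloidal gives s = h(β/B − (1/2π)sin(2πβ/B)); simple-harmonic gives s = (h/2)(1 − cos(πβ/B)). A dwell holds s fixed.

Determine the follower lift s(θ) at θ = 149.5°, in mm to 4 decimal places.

seg 1 [0°–41.1°] cycloidal, h=23: full span → s += 23 → s = 23.0000
seg 2 [41.1°–143.9°] simple-harmonic, h=-7: full span → s += -7 → s = 16.0000
seg 3 [143.9°–170.2°] simple-harmonic, h=-6: θ=149.5° here. β=5.6, B=26.3. -6/2·(1 − cos(π·0.2129)) = -0.6465 → s = 15.3535

15.3535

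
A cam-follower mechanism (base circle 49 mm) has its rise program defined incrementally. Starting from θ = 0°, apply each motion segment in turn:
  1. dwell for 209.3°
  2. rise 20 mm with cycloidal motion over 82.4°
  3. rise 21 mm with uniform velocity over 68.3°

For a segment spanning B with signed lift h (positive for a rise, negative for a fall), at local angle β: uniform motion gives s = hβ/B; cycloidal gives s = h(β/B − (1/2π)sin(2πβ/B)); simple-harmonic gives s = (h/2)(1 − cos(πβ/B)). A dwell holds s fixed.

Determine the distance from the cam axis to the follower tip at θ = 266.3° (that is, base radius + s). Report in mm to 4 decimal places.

seg 1 [0°–209.3°] dwell: s stays 0.0000
seg 2 [209.3°–291.7°] cycloidal, h=20: θ=266.3° here. β=57, B=82.4. 20·(0.6917 − sin(2π·0.6917)/(2π)) = 16.8072 → s = 16.8072
radial distance = base radius + s = 49 + 16.8072 = 65.8072

65.8072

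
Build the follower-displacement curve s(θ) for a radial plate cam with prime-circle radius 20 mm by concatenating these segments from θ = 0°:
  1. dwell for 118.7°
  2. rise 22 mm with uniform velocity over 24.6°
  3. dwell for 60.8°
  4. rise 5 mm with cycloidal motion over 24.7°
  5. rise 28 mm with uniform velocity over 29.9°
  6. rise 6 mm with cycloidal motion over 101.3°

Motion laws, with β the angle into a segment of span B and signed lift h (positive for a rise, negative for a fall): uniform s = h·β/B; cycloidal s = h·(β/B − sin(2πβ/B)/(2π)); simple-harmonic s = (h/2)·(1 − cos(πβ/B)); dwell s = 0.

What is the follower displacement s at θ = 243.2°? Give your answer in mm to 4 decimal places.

seg 1 [0°–118.7°] dwell: s stays 0.0000
seg 2 [118.7°–143.3°] uniform, h=22: full span → s += 22 → s = 22.0000
seg 3 [143.3°–204.1°] dwell: s stays 22.0000
seg 4 [204.1°–228.8°] cycloidal, h=5: full span → s += 5 → s = 27.0000
seg 5 [228.8°–258.7°] uniform, h=28: θ=243.2° here. β=14.4, B=29.9. 28·14.4/29.9 = 13.4849 → s = 40.4849

40.4849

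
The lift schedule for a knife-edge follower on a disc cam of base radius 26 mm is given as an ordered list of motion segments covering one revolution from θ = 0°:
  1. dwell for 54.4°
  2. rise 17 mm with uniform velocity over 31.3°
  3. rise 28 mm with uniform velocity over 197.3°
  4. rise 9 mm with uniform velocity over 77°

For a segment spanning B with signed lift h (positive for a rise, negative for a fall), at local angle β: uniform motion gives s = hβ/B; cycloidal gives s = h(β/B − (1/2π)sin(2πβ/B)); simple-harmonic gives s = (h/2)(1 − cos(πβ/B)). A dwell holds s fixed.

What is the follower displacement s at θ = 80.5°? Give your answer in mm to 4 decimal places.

seg 1 [0°–54.4°] dwell: s stays 0.0000
seg 2 [54.4°–85.7°] uniform, h=17: θ=80.5° here. β=26.1, B=31.3. 17·26.1/31.3 = 14.1757 → s = 14.1757

14.1757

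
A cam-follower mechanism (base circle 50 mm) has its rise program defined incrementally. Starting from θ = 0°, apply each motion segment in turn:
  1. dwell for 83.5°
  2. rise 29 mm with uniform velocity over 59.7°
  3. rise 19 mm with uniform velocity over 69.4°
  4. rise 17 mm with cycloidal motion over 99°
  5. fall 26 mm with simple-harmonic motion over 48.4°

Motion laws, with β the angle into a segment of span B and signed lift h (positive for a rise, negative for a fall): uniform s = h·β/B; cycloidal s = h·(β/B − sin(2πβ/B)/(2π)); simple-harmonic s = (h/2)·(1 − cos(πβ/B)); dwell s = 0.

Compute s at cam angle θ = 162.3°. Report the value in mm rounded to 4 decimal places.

seg 1 [0°–83.5°] dwell: s stays 0.0000
seg 2 [83.5°–143.2°] uniform, h=29: full span → s += 29 → s = 29.0000
seg 3 [143.2°–212.6°] uniform, h=19: θ=162.3° here. β=19.1, B=69.4. 19·19.1/69.4 = 5.2291 → s = 34.2291

34.2291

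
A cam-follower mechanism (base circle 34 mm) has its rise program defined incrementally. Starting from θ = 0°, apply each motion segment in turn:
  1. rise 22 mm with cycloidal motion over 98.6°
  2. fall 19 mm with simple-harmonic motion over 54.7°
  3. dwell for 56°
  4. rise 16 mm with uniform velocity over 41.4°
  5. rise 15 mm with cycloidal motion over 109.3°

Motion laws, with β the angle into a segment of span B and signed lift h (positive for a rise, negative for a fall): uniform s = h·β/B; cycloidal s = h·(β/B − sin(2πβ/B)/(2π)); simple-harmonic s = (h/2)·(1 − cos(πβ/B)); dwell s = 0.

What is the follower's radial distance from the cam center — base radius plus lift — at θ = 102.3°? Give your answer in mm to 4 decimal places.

seg 1 [0°–98.6°] cycloidal, h=22: full span → s += 22 → s = 22.0000
seg 2 [98.6°–153.3°] simple-harmonic, h=-19: θ=102.3° here. β=3.7, B=54.7. -19/2·(1 − cos(π·0.0676)) = -0.2137 → s = 21.7863
radial distance = base radius + s = 34 + 21.7863 = 55.7863

55.7863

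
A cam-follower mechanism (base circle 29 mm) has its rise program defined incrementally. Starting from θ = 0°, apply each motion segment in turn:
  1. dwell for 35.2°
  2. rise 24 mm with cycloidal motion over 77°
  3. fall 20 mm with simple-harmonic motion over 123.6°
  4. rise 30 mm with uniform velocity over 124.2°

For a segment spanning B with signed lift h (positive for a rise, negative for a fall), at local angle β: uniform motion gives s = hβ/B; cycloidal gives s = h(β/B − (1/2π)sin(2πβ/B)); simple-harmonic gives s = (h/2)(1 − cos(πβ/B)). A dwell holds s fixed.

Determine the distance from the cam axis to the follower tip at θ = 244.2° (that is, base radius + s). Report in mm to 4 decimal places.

seg 1 [0°–35.2°] dwell: s stays 0.0000
seg 2 [35.2°–112.2°] cycloidal, h=24: full span → s += 24 → s = 24.0000
seg 3 [112.2°–235.8°] simple-harmonic, h=-20: full span → s += -20 → s = 4.0000
seg 4 [235.8°–360°] uniform, h=30: θ=244.2° here. β=8.4, B=124.2. 30·8.4/124.2 = 2.0290 → s = 6.0290
radial distance = base radius + s = 29 + 6.0290 = 35.0290

35.0290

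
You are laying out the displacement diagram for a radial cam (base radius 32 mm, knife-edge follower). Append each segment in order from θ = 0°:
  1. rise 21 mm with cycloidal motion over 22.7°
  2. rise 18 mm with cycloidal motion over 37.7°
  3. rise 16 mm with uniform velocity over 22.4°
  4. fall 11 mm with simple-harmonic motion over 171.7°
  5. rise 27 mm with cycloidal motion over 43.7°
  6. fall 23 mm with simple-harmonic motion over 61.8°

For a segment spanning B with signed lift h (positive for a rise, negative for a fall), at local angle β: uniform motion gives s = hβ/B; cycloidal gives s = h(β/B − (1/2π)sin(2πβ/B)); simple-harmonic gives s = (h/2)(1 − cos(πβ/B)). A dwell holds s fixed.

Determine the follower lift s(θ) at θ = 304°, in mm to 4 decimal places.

seg 1 [0°–22.7°] cycloidal, h=21: full span → s += 21 → s = 21.0000
seg 2 [22.7°–60.4°] cycloidal, h=18: full span → s += 18 → s = 39.0000
seg 3 [60.4°–82.8°] uniform, h=16: full span → s += 16 → s = 55.0000
seg 4 [82.8°–254.5°] simple-harmonic, h=-11: full span → s += -11 → s = 44.0000
seg 5 [254.5°–298.2°] cycloidal, h=27: full span → s += 27 → s = 71.0000
seg 6 [298.2°–360°] simple-harmonic, h=-23: θ=304° here. β=5.8, B=61.8. -23/2·(1 − cos(π·0.0939)) = -0.4962 → s = 70.5038

70.5038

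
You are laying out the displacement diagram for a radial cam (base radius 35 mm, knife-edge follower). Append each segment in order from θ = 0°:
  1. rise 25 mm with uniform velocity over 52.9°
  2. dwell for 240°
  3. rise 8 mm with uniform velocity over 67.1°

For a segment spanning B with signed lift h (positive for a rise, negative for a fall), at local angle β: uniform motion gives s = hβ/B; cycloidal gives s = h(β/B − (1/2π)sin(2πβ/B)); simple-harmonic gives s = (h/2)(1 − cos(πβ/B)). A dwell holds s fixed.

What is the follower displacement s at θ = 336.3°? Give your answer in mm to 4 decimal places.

seg 1 [0°–52.9°] uniform, h=25: full span → s += 25 → s = 25.0000
seg 2 [52.9°–292.9°] dwell: s stays 25.0000
seg 3 [292.9°–360°] uniform, h=8: θ=336.3° here. β=43.4, B=67.1. 8·43.4/67.1 = 5.1744 → s = 30.1744

30.1744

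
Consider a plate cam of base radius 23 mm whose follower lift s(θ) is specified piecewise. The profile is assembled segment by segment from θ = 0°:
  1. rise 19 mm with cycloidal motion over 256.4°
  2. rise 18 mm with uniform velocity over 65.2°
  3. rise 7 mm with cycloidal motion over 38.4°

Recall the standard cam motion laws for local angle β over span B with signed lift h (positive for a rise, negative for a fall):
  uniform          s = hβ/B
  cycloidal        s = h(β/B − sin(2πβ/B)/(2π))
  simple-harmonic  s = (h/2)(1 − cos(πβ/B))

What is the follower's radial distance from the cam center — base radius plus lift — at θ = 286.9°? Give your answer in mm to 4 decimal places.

seg 1 [0°–256.4°] cycloidal, h=19: full span → s += 19 → s = 19.0000
seg 2 [256.4°–321.6°] uniform, h=18: θ=286.9° here. β=30.5, B=65.2. 18·30.5/65.2 = 8.4202 → s = 27.4202
radial distance = base radius + s = 23 + 27.4202 = 50.4202

50.4202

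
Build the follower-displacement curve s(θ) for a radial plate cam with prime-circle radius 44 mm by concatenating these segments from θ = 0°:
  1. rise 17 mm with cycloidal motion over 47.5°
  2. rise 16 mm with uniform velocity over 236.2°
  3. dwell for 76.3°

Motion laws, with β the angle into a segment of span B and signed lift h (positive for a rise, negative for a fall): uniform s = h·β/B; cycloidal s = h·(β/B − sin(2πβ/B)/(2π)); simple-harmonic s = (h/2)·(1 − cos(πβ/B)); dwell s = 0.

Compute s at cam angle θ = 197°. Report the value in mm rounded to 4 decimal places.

seg 1 [0°–47.5°] cycloidal, h=17: full span → s += 17 → s = 17.0000
seg 2 [47.5°–283.7°] uniform, h=16: θ=197° here. β=149.5, B=236.2. 16·149.5/236.2 = 10.1270 → s = 27.1270

27.1270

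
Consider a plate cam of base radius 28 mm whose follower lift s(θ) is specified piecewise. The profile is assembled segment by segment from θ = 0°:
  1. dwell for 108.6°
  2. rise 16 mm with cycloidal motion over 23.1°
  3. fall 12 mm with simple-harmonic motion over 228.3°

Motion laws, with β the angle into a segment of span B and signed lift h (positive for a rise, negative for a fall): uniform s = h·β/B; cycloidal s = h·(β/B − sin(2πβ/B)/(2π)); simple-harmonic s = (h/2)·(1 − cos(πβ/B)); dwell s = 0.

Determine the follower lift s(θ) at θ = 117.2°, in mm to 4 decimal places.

seg 1 [0°–108.6°] dwell: s stays 0.0000
seg 2 [108.6°–131.7°] cycloidal, h=16: θ=117.2° here. β=8.6, B=23.1. 16·(0.3723 − sin(2π·0.3723)/(2π)) = 4.1257 → s = 4.1257

4.1257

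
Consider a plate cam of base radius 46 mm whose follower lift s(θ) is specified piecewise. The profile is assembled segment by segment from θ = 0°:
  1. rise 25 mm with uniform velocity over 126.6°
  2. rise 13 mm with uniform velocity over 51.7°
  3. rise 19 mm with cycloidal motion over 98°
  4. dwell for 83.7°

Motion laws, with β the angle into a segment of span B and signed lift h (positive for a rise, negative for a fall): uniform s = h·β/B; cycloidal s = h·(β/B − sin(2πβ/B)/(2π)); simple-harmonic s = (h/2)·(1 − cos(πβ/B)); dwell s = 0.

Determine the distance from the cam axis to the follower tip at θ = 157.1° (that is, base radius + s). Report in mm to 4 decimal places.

seg 1 [0°–126.6°] uniform, h=25: full span → s += 25 → s = 25.0000
seg 2 [126.6°–178.3°] uniform, h=13: θ=157.1° here. β=30.5, B=51.7. 13·30.5/51.7 = 7.6692 → s = 32.6692
radial distance = base radius + s = 46 + 32.6692 = 78.6692

78.6692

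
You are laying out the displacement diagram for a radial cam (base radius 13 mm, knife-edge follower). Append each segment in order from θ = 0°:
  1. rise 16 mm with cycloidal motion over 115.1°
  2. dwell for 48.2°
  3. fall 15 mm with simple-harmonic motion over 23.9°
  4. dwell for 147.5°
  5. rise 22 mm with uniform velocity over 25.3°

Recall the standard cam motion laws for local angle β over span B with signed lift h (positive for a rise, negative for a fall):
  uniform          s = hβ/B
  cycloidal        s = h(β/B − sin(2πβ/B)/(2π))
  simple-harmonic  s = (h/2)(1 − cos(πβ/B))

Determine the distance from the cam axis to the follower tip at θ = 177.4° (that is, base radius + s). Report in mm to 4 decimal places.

seg 1 [0°–115.1°] cycloidal, h=16: full span → s += 16 → s = 16.0000
seg 2 [115.1°–163.3°] dwell: s stays 16.0000
seg 3 [163.3°–187.2°] simple-harmonic, h=-15: θ=177.4° here. β=14.1, B=23.9. -15/2·(1 − cos(π·0.5900)) = -9.5915 → s = 6.4085
radial distance = base radius + s = 13 + 6.4085 = 19.4085

19.4085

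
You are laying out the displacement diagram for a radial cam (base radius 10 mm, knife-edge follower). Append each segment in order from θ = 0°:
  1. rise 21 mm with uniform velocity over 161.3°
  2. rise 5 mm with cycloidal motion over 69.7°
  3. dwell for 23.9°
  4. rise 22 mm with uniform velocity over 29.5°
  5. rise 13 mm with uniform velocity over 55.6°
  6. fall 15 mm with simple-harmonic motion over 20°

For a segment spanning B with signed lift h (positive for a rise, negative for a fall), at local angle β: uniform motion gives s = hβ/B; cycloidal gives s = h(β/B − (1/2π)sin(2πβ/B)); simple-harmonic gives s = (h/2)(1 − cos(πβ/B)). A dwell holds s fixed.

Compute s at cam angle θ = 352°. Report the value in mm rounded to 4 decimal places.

seg 1 [0°–161.3°] uniform, h=21: full span → s += 21 → s = 21.0000
seg 2 [161.3°–231°] cycloidal, h=5: full span → s += 5 → s = 26.0000
seg 3 [231°–254.9°] dwell: s stays 26.0000
seg 4 [254.9°–284.4°] uniform, h=22: full span → s += 22 → s = 48.0000
seg 5 [284.4°–340°] uniform, h=13: full span → s += 13 → s = 61.0000
seg 6 [340°–360°] simple-harmonic, h=-15: θ=352° here. β=12, B=20. -15/2·(1 − cos(π·0.6000)) = -9.8176 → s = 51.1824

51.1824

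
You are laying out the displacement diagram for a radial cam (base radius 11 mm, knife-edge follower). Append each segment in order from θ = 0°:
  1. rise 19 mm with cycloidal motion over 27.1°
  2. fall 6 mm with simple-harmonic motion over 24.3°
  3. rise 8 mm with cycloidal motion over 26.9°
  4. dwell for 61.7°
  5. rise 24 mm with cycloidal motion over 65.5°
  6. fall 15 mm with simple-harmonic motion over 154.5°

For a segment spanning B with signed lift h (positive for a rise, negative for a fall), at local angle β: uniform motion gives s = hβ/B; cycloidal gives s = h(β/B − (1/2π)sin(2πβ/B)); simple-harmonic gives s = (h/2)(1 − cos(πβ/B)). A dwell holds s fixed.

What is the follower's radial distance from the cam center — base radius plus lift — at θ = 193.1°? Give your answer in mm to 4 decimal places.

seg 1 [0°–27.1°] cycloidal, h=19: full span → s += 19 → s = 19.0000
seg 2 [27.1°–51.4°] simple-harmonic, h=-6: full span → s += -6 → s = 13.0000
seg 3 [51.4°–78.3°] cycloidal, h=8: full span → s += 8 → s = 21.0000
seg 4 [78.3°–140°] dwell: s stays 21.0000
seg 5 [140°–205.5°] cycloidal, h=24: θ=193.1° here. β=53.1, B=65.5. 24·(0.8107 − sin(2π·0.8107)/(2π)) = 23.0019 → s = 44.0019
radial distance = base radius + s = 11 + 44.0019 = 55.0019

55.0019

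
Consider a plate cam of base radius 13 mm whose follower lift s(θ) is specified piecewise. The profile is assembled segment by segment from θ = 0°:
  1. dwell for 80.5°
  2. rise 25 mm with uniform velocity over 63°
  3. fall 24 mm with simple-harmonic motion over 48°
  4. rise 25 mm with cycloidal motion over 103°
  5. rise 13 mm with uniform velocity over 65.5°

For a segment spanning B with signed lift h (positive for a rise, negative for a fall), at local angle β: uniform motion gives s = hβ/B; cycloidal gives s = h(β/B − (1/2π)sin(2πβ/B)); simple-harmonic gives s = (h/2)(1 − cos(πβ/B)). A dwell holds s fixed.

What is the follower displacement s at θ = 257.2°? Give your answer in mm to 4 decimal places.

seg 1 [0°–80.5°] dwell: s stays 0.0000
seg 2 [80.5°–143.5°] uniform, h=25: full span → s += 25 → s = 25.0000
seg 3 [143.5°–191.5°] simple-harmonic, h=-24: full span → s += -24 → s = 1.0000
seg 4 [191.5°–294.5°] cycloidal, h=25: θ=257.2° here. β=65.7, B=103. 25·(0.6379 − sin(2π·0.6379)/(2π)) = 18.9781 → s = 19.9781

19.9781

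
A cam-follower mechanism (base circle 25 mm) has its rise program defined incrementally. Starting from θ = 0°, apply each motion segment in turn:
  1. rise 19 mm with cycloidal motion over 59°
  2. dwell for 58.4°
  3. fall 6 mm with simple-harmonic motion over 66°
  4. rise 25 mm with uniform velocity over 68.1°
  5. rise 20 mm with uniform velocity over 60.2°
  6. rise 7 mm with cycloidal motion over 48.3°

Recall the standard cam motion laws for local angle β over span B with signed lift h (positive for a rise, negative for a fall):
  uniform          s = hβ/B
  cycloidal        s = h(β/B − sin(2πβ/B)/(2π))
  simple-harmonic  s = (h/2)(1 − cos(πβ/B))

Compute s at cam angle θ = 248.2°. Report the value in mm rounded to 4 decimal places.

seg 1 [0°–59°] cycloidal, h=19: full span → s += 19 → s = 19.0000
seg 2 [59°–117.4°] dwell: s stays 19.0000
seg 3 [117.4°–183.4°] simple-harmonic, h=-6: full span → s += -6 → s = 13.0000
seg 4 [183.4°–251.5°] uniform, h=25: θ=248.2° here. β=64.8, B=68.1. 25·64.8/68.1 = 23.7885 → s = 36.7885

36.7885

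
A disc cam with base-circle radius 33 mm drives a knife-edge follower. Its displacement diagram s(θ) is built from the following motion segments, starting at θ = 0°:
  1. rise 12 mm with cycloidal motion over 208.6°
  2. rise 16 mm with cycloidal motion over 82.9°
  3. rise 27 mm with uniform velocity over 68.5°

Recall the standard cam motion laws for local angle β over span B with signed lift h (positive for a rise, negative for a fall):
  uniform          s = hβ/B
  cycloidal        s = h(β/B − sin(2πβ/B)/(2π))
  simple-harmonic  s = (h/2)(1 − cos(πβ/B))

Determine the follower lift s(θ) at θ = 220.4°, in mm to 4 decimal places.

seg 1 [0°–208.6°] cycloidal, h=12: full span → s += 12 → s = 12.0000
seg 2 [208.6°–291.5°] cycloidal, h=16: θ=220.4° here. β=11.8, B=82.9. 16·(0.1423 − sin(2π·0.1423)/(2π)) = 0.2917 → s = 12.2917

12.2917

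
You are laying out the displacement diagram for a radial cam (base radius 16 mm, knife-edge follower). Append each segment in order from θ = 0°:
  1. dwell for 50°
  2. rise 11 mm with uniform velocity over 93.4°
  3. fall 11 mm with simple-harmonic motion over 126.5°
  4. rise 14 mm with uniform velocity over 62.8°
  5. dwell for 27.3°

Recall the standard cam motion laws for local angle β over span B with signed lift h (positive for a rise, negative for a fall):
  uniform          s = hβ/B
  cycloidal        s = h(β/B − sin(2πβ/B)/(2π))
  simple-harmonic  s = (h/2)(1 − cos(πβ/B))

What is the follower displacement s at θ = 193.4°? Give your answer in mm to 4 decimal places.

seg 1 [0°–50°] dwell: s stays 0.0000
seg 2 [50°–143.4°] uniform, h=11: full span → s += 11 → s = 11.0000
seg 3 [143.4°–269.9°] simple-harmonic, h=-11: θ=193.4° here. β=50, B=126.5. -11/2·(1 − cos(π·0.3953)) = -3.7227 → s = 7.2773

7.2773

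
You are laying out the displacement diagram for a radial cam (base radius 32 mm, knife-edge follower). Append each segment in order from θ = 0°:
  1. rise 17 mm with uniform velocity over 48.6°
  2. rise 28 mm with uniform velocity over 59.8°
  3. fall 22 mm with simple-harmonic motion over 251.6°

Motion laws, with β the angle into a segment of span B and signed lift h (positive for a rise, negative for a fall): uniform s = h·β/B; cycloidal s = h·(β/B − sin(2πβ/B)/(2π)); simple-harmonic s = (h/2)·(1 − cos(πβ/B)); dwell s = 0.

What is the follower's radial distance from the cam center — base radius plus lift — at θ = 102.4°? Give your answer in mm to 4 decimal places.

seg 1 [0°–48.6°] uniform, h=17: full span → s += 17 → s = 17.0000
seg 2 [48.6°–108.4°] uniform, h=28: θ=102.4° here. β=53.8, B=59.8. 28·53.8/59.8 = 25.1906 → s = 42.1906
radial distance = base radius + s = 32 + 42.1906 = 74.1906

74.1906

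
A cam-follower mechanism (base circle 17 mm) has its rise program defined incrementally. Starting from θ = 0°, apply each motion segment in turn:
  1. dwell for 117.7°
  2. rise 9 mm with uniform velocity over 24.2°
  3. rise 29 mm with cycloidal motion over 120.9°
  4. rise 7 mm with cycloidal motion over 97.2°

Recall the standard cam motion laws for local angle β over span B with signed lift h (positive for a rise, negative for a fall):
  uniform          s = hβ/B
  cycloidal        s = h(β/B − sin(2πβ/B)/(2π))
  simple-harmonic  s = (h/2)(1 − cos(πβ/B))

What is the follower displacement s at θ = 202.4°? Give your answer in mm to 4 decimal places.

seg 1 [0°–117.7°] dwell: s stays 0.0000
seg 2 [117.7°–141.9°] uniform, h=9: full span → s += 9 → s = 9.0000
seg 3 [141.9°–262.8°] cycloidal, h=29: θ=202.4° here. β=60.5, B=120.9. 29·(0.5004 − sin(2π·0.5004)/(2π)) = 14.5240 → s = 23.5240

23.5240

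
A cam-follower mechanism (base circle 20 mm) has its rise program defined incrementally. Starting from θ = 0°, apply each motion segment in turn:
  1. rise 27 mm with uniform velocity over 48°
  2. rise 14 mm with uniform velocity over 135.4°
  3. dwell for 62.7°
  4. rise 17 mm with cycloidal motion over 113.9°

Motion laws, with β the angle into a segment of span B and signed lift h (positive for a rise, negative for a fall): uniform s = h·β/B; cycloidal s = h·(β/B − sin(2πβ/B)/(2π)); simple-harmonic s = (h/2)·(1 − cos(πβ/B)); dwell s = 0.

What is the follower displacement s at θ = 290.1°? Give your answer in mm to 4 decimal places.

seg 1 [0°–48°] uniform, h=27: full span → s += 27 → s = 27.0000
seg 2 [48°–183.4°] uniform, h=14: full span → s += 14 → s = 41.0000
seg 3 [183.4°–246.1°] dwell: s stays 41.0000
seg 4 [246.1°–360°] cycloidal, h=17: θ=290.1° here. β=44, B=113.9. 17·(0.3863 − sin(2π·0.3863)/(2π)) = 4.7946 → s = 45.7946

45.7946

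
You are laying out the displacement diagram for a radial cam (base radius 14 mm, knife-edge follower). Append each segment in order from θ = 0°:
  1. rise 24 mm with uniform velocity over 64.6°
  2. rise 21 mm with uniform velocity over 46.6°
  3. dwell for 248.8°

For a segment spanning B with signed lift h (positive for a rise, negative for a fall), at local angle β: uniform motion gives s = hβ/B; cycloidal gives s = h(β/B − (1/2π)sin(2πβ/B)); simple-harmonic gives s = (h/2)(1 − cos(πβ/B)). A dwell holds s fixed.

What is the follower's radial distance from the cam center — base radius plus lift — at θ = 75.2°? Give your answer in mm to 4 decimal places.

seg 1 [0°–64.6°] uniform, h=24: full span → s += 24 → s = 24.0000
seg 2 [64.6°–111.2°] uniform, h=21: θ=75.2° here. β=10.6, B=46.6. 21·10.6/46.6 = 4.7768 → s = 28.7768
radial distance = base radius + s = 14 + 28.7768 = 42.7768

42.7768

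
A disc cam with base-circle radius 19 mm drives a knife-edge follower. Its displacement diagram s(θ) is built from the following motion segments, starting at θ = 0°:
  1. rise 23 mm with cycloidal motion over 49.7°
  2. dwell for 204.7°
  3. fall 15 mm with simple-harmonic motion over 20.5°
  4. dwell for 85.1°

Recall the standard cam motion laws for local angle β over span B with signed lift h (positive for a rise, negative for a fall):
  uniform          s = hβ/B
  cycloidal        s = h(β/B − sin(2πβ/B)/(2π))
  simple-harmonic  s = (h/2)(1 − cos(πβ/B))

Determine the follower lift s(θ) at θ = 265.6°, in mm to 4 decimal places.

seg 1 [0°–49.7°] cycloidal, h=23: full span → s += 23 → s = 23.0000
seg 2 [49.7°–254.4°] dwell: s stays 23.0000
seg 3 [254.4°–274.9°] simple-harmonic, h=-15: θ=265.6° here. β=11.2, B=20.5. -15/2·(1 − cos(π·0.5463)) = -8.5880 → s = 14.4120

14.4120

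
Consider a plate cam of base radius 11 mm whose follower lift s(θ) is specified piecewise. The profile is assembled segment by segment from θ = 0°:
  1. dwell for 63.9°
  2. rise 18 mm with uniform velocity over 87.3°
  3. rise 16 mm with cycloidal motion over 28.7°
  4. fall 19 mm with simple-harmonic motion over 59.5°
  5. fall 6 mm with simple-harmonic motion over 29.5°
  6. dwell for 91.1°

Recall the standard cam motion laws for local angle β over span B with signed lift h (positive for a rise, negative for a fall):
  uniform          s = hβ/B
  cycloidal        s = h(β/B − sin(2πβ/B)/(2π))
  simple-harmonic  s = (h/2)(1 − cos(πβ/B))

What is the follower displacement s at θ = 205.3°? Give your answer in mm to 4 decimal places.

seg 1 [0°–63.9°] dwell: s stays 0.0000
seg 2 [63.9°–151.2°] uniform, h=18: full span → s += 18 → s = 18.0000
seg 3 [151.2°–179.9°] cycloidal, h=16: full span → s += 16 → s = 34.0000
seg 4 [179.9°–239.4°] simple-harmonic, h=-19: θ=205.3° here. β=25.4, B=59.5. -19/2·(1 − cos(π·0.4269)) = -7.3372 → s = 26.6628

26.6628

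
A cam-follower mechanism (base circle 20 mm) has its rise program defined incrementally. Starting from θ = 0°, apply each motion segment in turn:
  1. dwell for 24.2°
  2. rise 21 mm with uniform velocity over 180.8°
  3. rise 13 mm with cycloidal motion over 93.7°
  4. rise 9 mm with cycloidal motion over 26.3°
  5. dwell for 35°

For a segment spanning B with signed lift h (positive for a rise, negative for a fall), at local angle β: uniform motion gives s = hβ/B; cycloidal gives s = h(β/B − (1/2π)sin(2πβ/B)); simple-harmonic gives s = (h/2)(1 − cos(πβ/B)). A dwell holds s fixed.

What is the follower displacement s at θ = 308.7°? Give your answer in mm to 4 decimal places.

seg 1 [0°–24.2°] dwell: s stays 0.0000
seg 2 [24.2°–205°] uniform, h=21: full span → s += 21 → s = 21.0000
seg 3 [205°–298.7°] cycloidal, h=13: full span → s += 13 → s = 34.0000
seg 4 [298.7°–325°] cycloidal, h=9: θ=308.7° here. β=10, B=26.3. 9·(0.3802 − sin(2π·0.3802)/(2π)) = 2.4430 → s = 36.4430

36.4430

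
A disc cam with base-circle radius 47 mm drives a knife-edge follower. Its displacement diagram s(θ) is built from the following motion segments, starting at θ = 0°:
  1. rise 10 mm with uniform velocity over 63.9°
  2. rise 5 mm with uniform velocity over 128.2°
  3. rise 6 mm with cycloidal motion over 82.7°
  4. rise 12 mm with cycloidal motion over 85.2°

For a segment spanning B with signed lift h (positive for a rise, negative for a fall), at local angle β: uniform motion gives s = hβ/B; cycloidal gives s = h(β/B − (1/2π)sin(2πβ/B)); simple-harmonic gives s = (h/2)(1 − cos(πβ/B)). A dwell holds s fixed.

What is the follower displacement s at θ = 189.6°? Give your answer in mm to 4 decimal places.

seg 1 [0°–63.9°] uniform, h=10: full span → s += 10 → s = 10.0000
seg 2 [63.9°–192.1°] uniform, h=5: θ=189.6° here. β=125.7, B=128.2. 5·125.7/128.2 = 4.9025 → s = 14.9025

14.9025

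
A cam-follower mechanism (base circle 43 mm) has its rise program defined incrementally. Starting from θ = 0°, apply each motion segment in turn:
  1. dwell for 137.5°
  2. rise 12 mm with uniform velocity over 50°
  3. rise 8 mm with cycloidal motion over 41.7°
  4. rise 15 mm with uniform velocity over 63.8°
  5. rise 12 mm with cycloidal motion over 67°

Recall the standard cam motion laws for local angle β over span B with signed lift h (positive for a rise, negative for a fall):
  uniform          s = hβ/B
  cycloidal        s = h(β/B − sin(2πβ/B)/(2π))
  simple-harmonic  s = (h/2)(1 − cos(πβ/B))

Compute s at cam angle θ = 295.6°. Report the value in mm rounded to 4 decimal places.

seg 1 [0°–137.5°] dwell: s stays 0.0000
seg 2 [137.5°–187.5°] uniform, h=12: full span → s += 12 → s = 12.0000
seg 3 [187.5°–229.2°] cycloidal, h=8: full span → s += 8 → s = 20.0000
seg 4 [229.2°–293°] uniform, h=15: full span → s += 15 → s = 35.0000
seg 5 [293°–360°] cycloidal, h=12: θ=295.6° here. β=2.6, B=67. 12·(0.0388 − sin(2π·0.0388)/(2π)) = 0.0046 → s = 35.0046

35.0046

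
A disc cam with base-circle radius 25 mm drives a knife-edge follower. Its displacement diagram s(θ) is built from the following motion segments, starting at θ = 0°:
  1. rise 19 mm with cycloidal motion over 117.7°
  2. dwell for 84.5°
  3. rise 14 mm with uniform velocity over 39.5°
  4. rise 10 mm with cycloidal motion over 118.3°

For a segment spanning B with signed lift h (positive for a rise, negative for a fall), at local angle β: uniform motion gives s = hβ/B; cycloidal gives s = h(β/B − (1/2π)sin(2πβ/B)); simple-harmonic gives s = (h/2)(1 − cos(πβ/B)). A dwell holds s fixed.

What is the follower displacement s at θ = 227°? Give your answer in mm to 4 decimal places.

seg 1 [0°–117.7°] cycloidal, h=19: full span → s += 19 → s = 19.0000
seg 2 [117.7°–202.2°] dwell: s stays 19.0000
seg 3 [202.2°–241.7°] uniform, h=14: θ=227° here. β=24.8, B=39.5. 14·24.8/39.5 = 8.7899 → s = 27.7899

27.7899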